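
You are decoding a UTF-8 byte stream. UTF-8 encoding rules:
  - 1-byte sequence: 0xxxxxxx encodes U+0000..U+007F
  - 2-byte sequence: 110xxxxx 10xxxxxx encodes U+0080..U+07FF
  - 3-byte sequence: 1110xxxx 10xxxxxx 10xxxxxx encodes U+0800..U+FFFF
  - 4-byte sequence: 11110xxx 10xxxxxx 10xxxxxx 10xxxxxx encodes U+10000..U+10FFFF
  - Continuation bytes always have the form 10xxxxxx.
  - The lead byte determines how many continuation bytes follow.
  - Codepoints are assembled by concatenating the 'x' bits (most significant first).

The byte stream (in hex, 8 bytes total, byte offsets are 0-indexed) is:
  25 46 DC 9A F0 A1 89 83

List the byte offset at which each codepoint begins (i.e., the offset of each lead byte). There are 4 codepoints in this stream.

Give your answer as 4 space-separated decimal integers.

Answer: 0 1 2 4

Derivation:
Byte[0]=25: 1-byte ASCII. cp=U+0025
Byte[1]=46: 1-byte ASCII. cp=U+0046
Byte[2]=DC: 2-byte lead, need 1 cont bytes. acc=0x1C
Byte[3]=9A: continuation. acc=(acc<<6)|0x1A=0x71A
Completed: cp=U+071A (starts at byte 2)
Byte[4]=F0: 4-byte lead, need 3 cont bytes. acc=0x0
Byte[5]=A1: continuation. acc=(acc<<6)|0x21=0x21
Byte[6]=89: continuation. acc=(acc<<6)|0x09=0x849
Byte[7]=83: continuation. acc=(acc<<6)|0x03=0x21243
Completed: cp=U+21243 (starts at byte 4)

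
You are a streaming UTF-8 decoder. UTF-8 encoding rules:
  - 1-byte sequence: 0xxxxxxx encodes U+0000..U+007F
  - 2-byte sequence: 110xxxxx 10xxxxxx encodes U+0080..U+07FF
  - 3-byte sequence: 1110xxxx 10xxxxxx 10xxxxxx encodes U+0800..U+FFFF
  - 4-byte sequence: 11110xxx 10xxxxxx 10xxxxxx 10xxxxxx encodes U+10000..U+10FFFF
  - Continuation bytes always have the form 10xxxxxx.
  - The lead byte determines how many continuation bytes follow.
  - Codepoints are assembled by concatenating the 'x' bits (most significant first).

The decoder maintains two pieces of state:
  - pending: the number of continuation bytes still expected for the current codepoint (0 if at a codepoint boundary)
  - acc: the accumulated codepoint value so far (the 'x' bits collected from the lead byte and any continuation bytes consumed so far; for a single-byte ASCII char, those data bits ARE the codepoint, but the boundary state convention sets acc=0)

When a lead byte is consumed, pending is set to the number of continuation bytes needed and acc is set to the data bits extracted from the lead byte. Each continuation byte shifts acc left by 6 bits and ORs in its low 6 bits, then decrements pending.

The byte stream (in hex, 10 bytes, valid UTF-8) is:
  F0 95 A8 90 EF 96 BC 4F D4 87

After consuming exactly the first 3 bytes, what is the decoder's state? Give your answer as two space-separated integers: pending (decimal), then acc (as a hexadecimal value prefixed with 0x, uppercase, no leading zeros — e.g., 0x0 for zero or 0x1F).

Answer: 1 0x568

Derivation:
Byte[0]=F0: 4-byte lead. pending=3, acc=0x0
Byte[1]=95: continuation. acc=(acc<<6)|0x15=0x15, pending=2
Byte[2]=A8: continuation. acc=(acc<<6)|0x28=0x568, pending=1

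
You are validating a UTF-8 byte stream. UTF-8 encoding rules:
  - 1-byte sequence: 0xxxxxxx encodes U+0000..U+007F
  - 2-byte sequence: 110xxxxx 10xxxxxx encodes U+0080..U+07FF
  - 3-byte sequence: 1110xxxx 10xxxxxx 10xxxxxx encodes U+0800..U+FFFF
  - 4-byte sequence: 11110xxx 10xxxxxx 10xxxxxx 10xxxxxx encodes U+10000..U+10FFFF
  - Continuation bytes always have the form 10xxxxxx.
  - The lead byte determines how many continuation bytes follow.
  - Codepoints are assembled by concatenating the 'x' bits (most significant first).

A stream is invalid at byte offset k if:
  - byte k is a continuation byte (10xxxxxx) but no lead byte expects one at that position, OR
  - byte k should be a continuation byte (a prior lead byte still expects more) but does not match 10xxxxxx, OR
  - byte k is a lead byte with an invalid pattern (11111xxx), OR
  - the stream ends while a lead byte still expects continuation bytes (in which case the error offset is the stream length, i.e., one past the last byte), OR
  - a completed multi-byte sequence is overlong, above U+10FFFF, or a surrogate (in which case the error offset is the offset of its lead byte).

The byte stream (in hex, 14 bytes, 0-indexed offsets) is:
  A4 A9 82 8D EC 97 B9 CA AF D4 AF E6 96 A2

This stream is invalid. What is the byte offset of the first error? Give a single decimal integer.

Answer: 0

Derivation:
Byte[0]=A4: INVALID lead byte (not 0xxx/110x/1110/11110)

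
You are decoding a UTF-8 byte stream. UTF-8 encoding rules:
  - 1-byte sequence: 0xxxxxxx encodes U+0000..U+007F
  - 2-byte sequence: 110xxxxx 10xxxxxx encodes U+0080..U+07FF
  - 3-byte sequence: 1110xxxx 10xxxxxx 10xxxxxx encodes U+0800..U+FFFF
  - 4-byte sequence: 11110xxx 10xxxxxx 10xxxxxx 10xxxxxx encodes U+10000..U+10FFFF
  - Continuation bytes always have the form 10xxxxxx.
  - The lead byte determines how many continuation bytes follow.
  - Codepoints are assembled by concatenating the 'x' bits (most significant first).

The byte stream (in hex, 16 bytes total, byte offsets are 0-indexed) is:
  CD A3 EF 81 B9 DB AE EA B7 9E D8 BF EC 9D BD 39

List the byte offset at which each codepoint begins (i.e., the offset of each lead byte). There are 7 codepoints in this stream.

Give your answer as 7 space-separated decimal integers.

Answer: 0 2 5 7 10 12 15

Derivation:
Byte[0]=CD: 2-byte lead, need 1 cont bytes. acc=0xD
Byte[1]=A3: continuation. acc=(acc<<6)|0x23=0x363
Completed: cp=U+0363 (starts at byte 0)
Byte[2]=EF: 3-byte lead, need 2 cont bytes. acc=0xF
Byte[3]=81: continuation. acc=(acc<<6)|0x01=0x3C1
Byte[4]=B9: continuation. acc=(acc<<6)|0x39=0xF079
Completed: cp=U+F079 (starts at byte 2)
Byte[5]=DB: 2-byte lead, need 1 cont bytes. acc=0x1B
Byte[6]=AE: continuation. acc=(acc<<6)|0x2E=0x6EE
Completed: cp=U+06EE (starts at byte 5)
Byte[7]=EA: 3-byte lead, need 2 cont bytes. acc=0xA
Byte[8]=B7: continuation. acc=(acc<<6)|0x37=0x2B7
Byte[9]=9E: continuation. acc=(acc<<6)|0x1E=0xADDE
Completed: cp=U+ADDE (starts at byte 7)
Byte[10]=D8: 2-byte lead, need 1 cont bytes. acc=0x18
Byte[11]=BF: continuation. acc=(acc<<6)|0x3F=0x63F
Completed: cp=U+063F (starts at byte 10)
Byte[12]=EC: 3-byte lead, need 2 cont bytes. acc=0xC
Byte[13]=9D: continuation. acc=(acc<<6)|0x1D=0x31D
Byte[14]=BD: continuation. acc=(acc<<6)|0x3D=0xC77D
Completed: cp=U+C77D (starts at byte 12)
Byte[15]=39: 1-byte ASCII. cp=U+0039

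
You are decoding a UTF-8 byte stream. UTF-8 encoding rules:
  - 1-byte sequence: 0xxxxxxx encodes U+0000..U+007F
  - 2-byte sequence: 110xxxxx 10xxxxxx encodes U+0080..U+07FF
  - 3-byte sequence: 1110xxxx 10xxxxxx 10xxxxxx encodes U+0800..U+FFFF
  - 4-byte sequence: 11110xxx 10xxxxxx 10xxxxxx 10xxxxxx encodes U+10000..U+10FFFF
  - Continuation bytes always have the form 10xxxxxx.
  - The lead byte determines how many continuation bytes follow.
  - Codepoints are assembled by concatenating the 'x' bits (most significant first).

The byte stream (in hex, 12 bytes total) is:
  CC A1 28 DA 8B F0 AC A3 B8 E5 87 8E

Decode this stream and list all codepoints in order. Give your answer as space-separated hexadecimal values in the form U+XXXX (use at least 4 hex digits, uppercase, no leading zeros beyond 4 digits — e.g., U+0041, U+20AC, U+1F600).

Byte[0]=CC: 2-byte lead, need 1 cont bytes. acc=0xC
Byte[1]=A1: continuation. acc=(acc<<6)|0x21=0x321
Completed: cp=U+0321 (starts at byte 0)
Byte[2]=28: 1-byte ASCII. cp=U+0028
Byte[3]=DA: 2-byte lead, need 1 cont bytes. acc=0x1A
Byte[4]=8B: continuation. acc=(acc<<6)|0x0B=0x68B
Completed: cp=U+068B (starts at byte 3)
Byte[5]=F0: 4-byte lead, need 3 cont bytes. acc=0x0
Byte[6]=AC: continuation. acc=(acc<<6)|0x2C=0x2C
Byte[7]=A3: continuation. acc=(acc<<6)|0x23=0xB23
Byte[8]=B8: continuation. acc=(acc<<6)|0x38=0x2C8F8
Completed: cp=U+2C8F8 (starts at byte 5)
Byte[9]=E5: 3-byte lead, need 2 cont bytes. acc=0x5
Byte[10]=87: continuation. acc=(acc<<6)|0x07=0x147
Byte[11]=8E: continuation. acc=(acc<<6)|0x0E=0x51CE
Completed: cp=U+51CE (starts at byte 9)

Answer: U+0321 U+0028 U+068B U+2C8F8 U+51CE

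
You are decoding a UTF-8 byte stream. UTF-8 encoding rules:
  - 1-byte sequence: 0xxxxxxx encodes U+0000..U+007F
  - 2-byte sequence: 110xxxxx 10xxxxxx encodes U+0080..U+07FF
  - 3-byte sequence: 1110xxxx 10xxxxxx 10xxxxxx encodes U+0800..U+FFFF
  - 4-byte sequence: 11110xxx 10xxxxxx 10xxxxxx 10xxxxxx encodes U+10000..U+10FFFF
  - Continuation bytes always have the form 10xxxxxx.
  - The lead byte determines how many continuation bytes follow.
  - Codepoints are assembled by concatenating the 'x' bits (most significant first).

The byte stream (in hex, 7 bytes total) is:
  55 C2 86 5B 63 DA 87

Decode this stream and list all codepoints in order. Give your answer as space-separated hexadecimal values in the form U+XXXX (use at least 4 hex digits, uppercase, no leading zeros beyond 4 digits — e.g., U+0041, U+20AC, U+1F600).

Answer: U+0055 U+0086 U+005B U+0063 U+0687

Derivation:
Byte[0]=55: 1-byte ASCII. cp=U+0055
Byte[1]=C2: 2-byte lead, need 1 cont bytes. acc=0x2
Byte[2]=86: continuation. acc=(acc<<6)|0x06=0x86
Completed: cp=U+0086 (starts at byte 1)
Byte[3]=5B: 1-byte ASCII. cp=U+005B
Byte[4]=63: 1-byte ASCII. cp=U+0063
Byte[5]=DA: 2-byte lead, need 1 cont bytes. acc=0x1A
Byte[6]=87: continuation. acc=(acc<<6)|0x07=0x687
Completed: cp=U+0687 (starts at byte 5)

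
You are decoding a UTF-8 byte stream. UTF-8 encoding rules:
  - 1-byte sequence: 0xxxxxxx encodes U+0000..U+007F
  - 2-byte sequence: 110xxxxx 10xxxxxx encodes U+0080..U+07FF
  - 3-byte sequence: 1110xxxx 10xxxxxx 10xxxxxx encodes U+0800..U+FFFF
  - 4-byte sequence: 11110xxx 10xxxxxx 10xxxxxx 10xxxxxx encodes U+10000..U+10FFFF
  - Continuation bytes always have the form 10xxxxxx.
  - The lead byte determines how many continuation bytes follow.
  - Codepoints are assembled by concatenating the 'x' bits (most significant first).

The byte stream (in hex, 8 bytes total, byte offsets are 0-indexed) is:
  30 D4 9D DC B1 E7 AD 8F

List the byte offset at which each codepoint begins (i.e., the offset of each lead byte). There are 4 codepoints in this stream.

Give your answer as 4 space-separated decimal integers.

Byte[0]=30: 1-byte ASCII. cp=U+0030
Byte[1]=D4: 2-byte lead, need 1 cont bytes. acc=0x14
Byte[2]=9D: continuation. acc=(acc<<6)|0x1D=0x51D
Completed: cp=U+051D (starts at byte 1)
Byte[3]=DC: 2-byte lead, need 1 cont bytes. acc=0x1C
Byte[4]=B1: continuation. acc=(acc<<6)|0x31=0x731
Completed: cp=U+0731 (starts at byte 3)
Byte[5]=E7: 3-byte lead, need 2 cont bytes. acc=0x7
Byte[6]=AD: continuation. acc=(acc<<6)|0x2D=0x1ED
Byte[7]=8F: continuation. acc=(acc<<6)|0x0F=0x7B4F
Completed: cp=U+7B4F (starts at byte 5)

Answer: 0 1 3 5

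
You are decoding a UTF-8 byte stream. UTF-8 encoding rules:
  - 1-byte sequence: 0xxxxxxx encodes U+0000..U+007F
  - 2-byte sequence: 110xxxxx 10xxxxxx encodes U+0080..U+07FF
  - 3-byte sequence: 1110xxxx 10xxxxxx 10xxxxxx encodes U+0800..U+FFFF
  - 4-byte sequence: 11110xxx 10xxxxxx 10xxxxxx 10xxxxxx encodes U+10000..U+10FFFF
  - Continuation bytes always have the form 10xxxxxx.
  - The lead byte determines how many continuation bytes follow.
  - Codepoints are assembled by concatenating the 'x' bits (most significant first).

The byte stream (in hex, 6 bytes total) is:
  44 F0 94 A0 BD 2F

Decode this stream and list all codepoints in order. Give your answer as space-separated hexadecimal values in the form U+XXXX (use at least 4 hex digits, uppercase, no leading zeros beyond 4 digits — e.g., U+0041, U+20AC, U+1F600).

Byte[0]=44: 1-byte ASCII. cp=U+0044
Byte[1]=F0: 4-byte lead, need 3 cont bytes. acc=0x0
Byte[2]=94: continuation. acc=(acc<<6)|0x14=0x14
Byte[3]=A0: continuation. acc=(acc<<6)|0x20=0x520
Byte[4]=BD: continuation. acc=(acc<<6)|0x3D=0x1483D
Completed: cp=U+1483D (starts at byte 1)
Byte[5]=2F: 1-byte ASCII. cp=U+002F

Answer: U+0044 U+1483D U+002F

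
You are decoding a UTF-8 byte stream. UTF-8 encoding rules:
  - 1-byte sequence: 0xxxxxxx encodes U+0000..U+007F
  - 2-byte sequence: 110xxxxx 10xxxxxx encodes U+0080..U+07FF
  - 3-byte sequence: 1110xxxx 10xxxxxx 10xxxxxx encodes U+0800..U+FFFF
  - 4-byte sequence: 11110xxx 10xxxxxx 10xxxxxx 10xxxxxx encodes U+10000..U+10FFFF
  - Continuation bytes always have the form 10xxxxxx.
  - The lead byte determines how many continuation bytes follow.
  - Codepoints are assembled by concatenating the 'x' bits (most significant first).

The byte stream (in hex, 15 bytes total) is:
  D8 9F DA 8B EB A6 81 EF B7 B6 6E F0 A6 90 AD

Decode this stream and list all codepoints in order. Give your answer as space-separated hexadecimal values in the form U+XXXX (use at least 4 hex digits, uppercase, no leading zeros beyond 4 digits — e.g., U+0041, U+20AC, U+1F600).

Byte[0]=D8: 2-byte lead, need 1 cont bytes. acc=0x18
Byte[1]=9F: continuation. acc=(acc<<6)|0x1F=0x61F
Completed: cp=U+061F (starts at byte 0)
Byte[2]=DA: 2-byte lead, need 1 cont bytes. acc=0x1A
Byte[3]=8B: continuation. acc=(acc<<6)|0x0B=0x68B
Completed: cp=U+068B (starts at byte 2)
Byte[4]=EB: 3-byte lead, need 2 cont bytes. acc=0xB
Byte[5]=A6: continuation. acc=(acc<<6)|0x26=0x2E6
Byte[6]=81: continuation. acc=(acc<<6)|0x01=0xB981
Completed: cp=U+B981 (starts at byte 4)
Byte[7]=EF: 3-byte lead, need 2 cont bytes. acc=0xF
Byte[8]=B7: continuation. acc=(acc<<6)|0x37=0x3F7
Byte[9]=B6: continuation. acc=(acc<<6)|0x36=0xFDF6
Completed: cp=U+FDF6 (starts at byte 7)
Byte[10]=6E: 1-byte ASCII. cp=U+006E
Byte[11]=F0: 4-byte lead, need 3 cont bytes. acc=0x0
Byte[12]=A6: continuation. acc=(acc<<6)|0x26=0x26
Byte[13]=90: continuation. acc=(acc<<6)|0x10=0x990
Byte[14]=AD: continuation. acc=(acc<<6)|0x2D=0x2642D
Completed: cp=U+2642D (starts at byte 11)

Answer: U+061F U+068B U+B981 U+FDF6 U+006E U+2642D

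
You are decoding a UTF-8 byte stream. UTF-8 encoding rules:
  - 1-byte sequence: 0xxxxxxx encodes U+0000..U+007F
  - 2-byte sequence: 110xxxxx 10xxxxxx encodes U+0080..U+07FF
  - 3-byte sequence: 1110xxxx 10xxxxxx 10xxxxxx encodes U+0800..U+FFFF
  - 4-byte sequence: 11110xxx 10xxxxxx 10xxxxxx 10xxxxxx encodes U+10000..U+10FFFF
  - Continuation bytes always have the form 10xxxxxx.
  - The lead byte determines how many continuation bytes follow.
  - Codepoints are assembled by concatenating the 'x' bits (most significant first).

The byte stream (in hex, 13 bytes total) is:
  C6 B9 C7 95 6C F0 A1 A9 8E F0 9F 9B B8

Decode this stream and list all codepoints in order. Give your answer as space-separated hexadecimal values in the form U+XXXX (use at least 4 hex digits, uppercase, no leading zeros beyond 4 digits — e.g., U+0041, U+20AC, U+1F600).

Answer: U+01B9 U+01D5 U+006C U+21A4E U+1F6F8

Derivation:
Byte[0]=C6: 2-byte lead, need 1 cont bytes. acc=0x6
Byte[1]=B9: continuation. acc=(acc<<6)|0x39=0x1B9
Completed: cp=U+01B9 (starts at byte 0)
Byte[2]=C7: 2-byte lead, need 1 cont bytes. acc=0x7
Byte[3]=95: continuation. acc=(acc<<6)|0x15=0x1D5
Completed: cp=U+01D5 (starts at byte 2)
Byte[4]=6C: 1-byte ASCII. cp=U+006C
Byte[5]=F0: 4-byte lead, need 3 cont bytes. acc=0x0
Byte[6]=A1: continuation. acc=(acc<<6)|0x21=0x21
Byte[7]=A9: continuation. acc=(acc<<6)|0x29=0x869
Byte[8]=8E: continuation. acc=(acc<<6)|0x0E=0x21A4E
Completed: cp=U+21A4E (starts at byte 5)
Byte[9]=F0: 4-byte lead, need 3 cont bytes. acc=0x0
Byte[10]=9F: continuation. acc=(acc<<6)|0x1F=0x1F
Byte[11]=9B: continuation. acc=(acc<<6)|0x1B=0x7DB
Byte[12]=B8: continuation. acc=(acc<<6)|0x38=0x1F6F8
Completed: cp=U+1F6F8 (starts at byte 9)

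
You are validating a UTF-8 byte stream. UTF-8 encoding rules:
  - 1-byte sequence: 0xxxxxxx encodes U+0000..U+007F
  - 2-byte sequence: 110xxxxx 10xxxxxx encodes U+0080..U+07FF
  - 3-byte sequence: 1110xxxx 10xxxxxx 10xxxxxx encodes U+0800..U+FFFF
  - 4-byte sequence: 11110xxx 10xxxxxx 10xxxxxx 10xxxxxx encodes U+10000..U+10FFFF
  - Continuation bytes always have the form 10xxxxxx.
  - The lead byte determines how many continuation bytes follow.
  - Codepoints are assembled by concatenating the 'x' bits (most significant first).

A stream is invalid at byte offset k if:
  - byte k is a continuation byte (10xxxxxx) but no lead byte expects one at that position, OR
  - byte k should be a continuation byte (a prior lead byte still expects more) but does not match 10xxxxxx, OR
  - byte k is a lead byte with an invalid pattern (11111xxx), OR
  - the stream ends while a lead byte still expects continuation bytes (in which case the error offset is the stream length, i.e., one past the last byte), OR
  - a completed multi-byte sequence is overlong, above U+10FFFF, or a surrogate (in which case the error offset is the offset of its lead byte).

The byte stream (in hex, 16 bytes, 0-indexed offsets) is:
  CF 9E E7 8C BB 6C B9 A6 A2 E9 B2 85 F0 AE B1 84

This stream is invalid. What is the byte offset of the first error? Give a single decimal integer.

Answer: 6

Derivation:
Byte[0]=CF: 2-byte lead, need 1 cont bytes. acc=0xF
Byte[1]=9E: continuation. acc=(acc<<6)|0x1E=0x3DE
Completed: cp=U+03DE (starts at byte 0)
Byte[2]=E7: 3-byte lead, need 2 cont bytes. acc=0x7
Byte[3]=8C: continuation. acc=(acc<<6)|0x0C=0x1CC
Byte[4]=BB: continuation. acc=(acc<<6)|0x3B=0x733B
Completed: cp=U+733B (starts at byte 2)
Byte[5]=6C: 1-byte ASCII. cp=U+006C
Byte[6]=B9: INVALID lead byte (not 0xxx/110x/1110/11110)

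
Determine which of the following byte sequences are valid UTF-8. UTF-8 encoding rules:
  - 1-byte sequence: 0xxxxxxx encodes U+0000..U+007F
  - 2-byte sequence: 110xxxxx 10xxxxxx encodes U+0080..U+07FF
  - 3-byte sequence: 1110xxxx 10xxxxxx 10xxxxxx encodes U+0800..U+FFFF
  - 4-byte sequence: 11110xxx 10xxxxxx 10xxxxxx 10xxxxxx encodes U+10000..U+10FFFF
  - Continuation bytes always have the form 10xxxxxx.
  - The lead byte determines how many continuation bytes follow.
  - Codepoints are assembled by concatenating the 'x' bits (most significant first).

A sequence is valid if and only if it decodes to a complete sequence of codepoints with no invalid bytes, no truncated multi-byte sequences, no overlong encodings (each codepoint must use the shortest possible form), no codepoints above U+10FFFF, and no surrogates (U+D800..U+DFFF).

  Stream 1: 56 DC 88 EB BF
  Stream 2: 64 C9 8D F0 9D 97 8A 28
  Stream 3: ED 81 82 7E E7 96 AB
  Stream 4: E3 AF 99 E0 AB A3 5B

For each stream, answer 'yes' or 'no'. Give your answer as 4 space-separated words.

Stream 1: error at byte offset 5. INVALID
Stream 2: decodes cleanly. VALID
Stream 3: decodes cleanly. VALID
Stream 4: decodes cleanly. VALID

Answer: no yes yes yes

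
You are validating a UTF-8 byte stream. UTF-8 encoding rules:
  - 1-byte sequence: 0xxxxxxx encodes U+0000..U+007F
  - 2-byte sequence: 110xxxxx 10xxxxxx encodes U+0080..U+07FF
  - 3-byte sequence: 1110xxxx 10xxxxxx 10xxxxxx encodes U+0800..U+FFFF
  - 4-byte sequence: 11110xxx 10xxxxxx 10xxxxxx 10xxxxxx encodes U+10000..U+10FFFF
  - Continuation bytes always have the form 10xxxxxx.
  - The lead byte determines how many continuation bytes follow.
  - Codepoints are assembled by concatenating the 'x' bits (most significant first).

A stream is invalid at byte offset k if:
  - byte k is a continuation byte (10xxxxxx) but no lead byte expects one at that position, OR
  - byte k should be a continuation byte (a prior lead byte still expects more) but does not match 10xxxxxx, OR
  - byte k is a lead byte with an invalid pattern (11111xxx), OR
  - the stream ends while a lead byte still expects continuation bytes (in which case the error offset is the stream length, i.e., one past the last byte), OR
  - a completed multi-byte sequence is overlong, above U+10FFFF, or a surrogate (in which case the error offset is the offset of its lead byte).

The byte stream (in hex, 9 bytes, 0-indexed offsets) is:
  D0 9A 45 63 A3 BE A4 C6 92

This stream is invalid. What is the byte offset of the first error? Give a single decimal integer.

Answer: 4

Derivation:
Byte[0]=D0: 2-byte lead, need 1 cont bytes. acc=0x10
Byte[1]=9A: continuation. acc=(acc<<6)|0x1A=0x41A
Completed: cp=U+041A (starts at byte 0)
Byte[2]=45: 1-byte ASCII. cp=U+0045
Byte[3]=63: 1-byte ASCII. cp=U+0063
Byte[4]=A3: INVALID lead byte (not 0xxx/110x/1110/11110)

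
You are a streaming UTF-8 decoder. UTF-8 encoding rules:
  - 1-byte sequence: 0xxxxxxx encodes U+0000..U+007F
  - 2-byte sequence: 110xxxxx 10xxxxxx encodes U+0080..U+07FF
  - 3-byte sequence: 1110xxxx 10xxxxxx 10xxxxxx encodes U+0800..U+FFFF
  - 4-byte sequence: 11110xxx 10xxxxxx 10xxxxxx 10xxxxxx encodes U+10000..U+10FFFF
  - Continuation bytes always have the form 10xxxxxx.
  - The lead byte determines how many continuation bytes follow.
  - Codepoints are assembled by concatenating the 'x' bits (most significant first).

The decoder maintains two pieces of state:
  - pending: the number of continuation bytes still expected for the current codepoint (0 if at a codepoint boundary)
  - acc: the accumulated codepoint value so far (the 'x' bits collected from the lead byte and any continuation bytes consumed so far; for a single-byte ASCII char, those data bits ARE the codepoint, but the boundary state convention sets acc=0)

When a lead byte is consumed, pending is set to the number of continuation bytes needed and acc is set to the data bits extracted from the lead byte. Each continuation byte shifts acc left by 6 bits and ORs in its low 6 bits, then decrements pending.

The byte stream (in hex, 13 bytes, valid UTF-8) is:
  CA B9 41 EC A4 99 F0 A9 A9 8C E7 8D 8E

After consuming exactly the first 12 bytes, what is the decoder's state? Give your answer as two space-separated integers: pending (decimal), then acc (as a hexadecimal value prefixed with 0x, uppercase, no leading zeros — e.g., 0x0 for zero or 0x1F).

Byte[0]=CA: 2-byte lead. pending=1, acc=0xA
Byte[1]=B9: continuation. acc=(acc<<6)|0x39=0x2B9, pending=0
Byte[2]=41: 1-byte. pending=0, acc=0x0
Byte[3]=EC: 3-byte lead. pending=2, acc=0xC
Byte[4]=A4: continuation. acc=(acc<<6)|0x24=0x324, pending=1
Byte[5]=99: continuation. acc=(acc<<6)|0x19=0xC919, pending=0
Byte[6]=F0: 4-byte lead. pending=3, acc=0x0
Byte[7]=A9: continuation. acc=(acc<<6)|0x29=0x29, pending=2
Byte[8]=A9: continuation. acc=(acc<<6)|0x29=0xA69, pending=1
Byte[9]=8C: continuation. acc=(acc<<6)|0x0C=0x29A4C, pending=0
Byte[10]=E7: 3-byte lead. pending=2, acc=0x7
Byte[11]=8D: continuation. acc=(acc<<6)|0x0D=0x1CD, pending=1

Answer: 1 0x1CD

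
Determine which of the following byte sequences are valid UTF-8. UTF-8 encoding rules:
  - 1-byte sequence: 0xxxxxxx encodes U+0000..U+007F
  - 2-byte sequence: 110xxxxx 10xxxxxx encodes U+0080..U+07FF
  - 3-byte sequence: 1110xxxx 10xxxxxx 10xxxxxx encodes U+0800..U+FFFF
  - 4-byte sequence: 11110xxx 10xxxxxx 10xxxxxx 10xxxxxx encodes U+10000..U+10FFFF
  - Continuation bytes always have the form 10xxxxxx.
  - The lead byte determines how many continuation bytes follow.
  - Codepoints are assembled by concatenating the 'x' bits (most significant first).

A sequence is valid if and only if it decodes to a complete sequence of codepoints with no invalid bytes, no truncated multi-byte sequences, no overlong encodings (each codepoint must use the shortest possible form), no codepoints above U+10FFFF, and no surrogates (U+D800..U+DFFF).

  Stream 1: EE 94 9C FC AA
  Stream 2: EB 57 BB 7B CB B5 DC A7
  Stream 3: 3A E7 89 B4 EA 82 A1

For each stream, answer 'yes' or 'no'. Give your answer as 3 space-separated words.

Stream 1: error at byte offset 3. INVALID
Stream 2: error at byte offset 1. INVALID
Stream 3: decodes cleanly. VALID

Answer: no no yes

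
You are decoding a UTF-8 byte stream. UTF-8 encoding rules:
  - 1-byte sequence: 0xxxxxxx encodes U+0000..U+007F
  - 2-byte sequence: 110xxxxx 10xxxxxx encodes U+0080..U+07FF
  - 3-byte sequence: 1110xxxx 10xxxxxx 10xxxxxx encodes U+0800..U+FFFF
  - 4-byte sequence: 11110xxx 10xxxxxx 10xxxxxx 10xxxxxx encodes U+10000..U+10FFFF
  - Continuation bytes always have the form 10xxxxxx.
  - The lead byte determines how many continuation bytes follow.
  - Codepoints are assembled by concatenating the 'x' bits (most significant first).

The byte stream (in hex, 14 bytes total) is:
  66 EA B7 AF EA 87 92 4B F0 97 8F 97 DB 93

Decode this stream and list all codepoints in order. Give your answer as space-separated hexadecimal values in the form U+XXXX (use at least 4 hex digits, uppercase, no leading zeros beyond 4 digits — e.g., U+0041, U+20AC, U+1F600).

Byte[0]=66: 1-byte ASCII. cp=U+0066
Byte[1]=EA: 3-byte lead, need 2 cont bytes. acc=0xA
Byte[2]=B7: continuation. acc=(acc<<6)|0x37=0x2B7
Byte[3]=AF: continuation. acc=(acc<<6)|0x2F=0xADEF
Completed: cp=U+ADEF (starts at byte 1)
Byte[4]=EA: 3-byte lead, need 2 cont bytes. acc=0xA
Byte[5]=87: continuation. acc=(acc<<6)|0x07=0x287
Byte[6]=92: continuation. acc=(acc<<6)|0x12=0xA1D2
Completed: cp=U+A1D2 (starts at byte 4)
Byte[7]=4B: 1-byte ASCII. cp=U+004B
Byte[8]=F0: 4-byte lead, need 3 cont bytes. acc=0x0
Byte[9]=97: continuation. acc=(acc<<6)|0x17=0x17
Byte[10]=8F: continuation. acc=(acc<<6)|0x0F=0x5CF
Byte[11]=97: continuation. acc=(acc<<6)|0x17=0x173D7
Completed: cp=U+173D7 (starts at byte 8)
Byte[12]=DB: 2-byte lead, need 1 cont bytes. acc=0x1B
Byte[13]=93: continuation. acc=(acc<<6)|0x13=0x6D3
Completed: cp=U+06D3 (starts at byte 12)

Answer: U+0066 U+ADEF U+A1D2 U+004B U+173D7 U+06D3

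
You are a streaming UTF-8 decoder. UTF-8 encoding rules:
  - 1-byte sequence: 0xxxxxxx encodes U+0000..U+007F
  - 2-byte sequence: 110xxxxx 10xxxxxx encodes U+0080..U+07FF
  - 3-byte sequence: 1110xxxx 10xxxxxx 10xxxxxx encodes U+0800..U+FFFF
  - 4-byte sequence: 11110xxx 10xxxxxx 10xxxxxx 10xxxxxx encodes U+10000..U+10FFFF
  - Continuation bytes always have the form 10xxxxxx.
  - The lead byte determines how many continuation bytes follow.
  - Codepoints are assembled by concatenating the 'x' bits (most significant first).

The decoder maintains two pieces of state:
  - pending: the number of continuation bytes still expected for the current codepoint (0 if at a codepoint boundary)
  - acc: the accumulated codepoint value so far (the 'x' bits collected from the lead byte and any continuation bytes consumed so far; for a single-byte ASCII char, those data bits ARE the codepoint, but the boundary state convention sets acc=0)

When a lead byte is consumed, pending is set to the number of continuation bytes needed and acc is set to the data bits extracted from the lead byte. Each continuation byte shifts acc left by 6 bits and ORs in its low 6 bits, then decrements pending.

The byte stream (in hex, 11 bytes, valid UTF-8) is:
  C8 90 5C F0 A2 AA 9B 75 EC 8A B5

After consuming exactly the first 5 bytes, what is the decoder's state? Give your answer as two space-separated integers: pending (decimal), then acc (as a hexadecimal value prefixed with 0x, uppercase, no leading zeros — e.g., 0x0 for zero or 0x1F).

Byte[0]=C8: 2-byte lead. pending=1, acc=0x8
Byte[1]=90: continuation. acc=(acc<<6)|0x10=0x210, pending=0
Byte[2]=5C: 1-byte. pending=0, acc=0x0
Byte[3]=F0: 4-byte lead. pending=3, acc=0x0
Byte[4]=A2: continuation. acc=(acc<<6)|0x22=0x22, pending=2

Answer: 2 0x22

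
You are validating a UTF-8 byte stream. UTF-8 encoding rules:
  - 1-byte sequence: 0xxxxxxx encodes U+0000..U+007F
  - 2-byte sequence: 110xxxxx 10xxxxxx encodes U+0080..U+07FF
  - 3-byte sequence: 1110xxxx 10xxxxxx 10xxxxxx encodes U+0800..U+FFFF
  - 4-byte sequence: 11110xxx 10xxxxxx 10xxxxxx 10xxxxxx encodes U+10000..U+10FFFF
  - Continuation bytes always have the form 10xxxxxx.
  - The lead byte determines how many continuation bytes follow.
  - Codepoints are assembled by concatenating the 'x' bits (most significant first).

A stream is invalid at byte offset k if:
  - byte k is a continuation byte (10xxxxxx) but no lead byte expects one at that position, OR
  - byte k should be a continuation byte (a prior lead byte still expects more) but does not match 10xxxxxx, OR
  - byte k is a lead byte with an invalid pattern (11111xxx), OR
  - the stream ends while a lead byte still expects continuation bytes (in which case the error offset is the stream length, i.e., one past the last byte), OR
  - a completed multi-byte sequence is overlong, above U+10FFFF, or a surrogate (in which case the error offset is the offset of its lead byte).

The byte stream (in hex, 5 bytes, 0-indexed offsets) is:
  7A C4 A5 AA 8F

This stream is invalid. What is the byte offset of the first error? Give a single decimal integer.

Answer: 3

Derivation:
Byte[0]=7A: 1-byte ASCII. cp=U+007A
Byte[1]=C4: 2-byte lead, need 1 cont bytes. acc=0x4
Byte[2]=A5: continuation. acc=(acc<<6)|0x25=0x125
Completed: cp=U+0125 (starts at byte 1)
Byte[3]=AA: INVALID lead byte (not 0xxx/110x/1110/11110)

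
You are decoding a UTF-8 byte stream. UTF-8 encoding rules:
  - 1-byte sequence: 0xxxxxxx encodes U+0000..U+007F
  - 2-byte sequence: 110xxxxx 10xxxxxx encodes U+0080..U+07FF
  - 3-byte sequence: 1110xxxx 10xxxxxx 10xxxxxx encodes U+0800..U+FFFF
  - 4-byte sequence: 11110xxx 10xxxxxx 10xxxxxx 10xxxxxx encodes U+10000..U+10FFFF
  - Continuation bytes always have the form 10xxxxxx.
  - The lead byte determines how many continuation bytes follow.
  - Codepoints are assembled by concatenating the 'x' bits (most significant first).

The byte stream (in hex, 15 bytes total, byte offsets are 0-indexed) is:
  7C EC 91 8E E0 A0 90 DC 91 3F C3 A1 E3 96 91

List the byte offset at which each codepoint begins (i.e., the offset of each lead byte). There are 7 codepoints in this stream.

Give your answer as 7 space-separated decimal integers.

Answer: 0 1 4 7 9 10 12

Derivation:
Byte[0]=7C: 1-byte ASCII. cp=U+007C
Byte[1]=EC: 3-byte lead, need 2 cont bytes. acc=0xC
Byte[2]=91: continuation. acc=(acc<<6)|0x11=0x311
Byte[3]=8E: continuation. acc=(acc<<6)|0x0E=0xC44E
Completed: cp=U+C44E (starts at byte 1)
Byte[4]=E0: 3-byte lead, need 2 cont bytes. acc=0x0
Byte[5]=A0: continuation. acc=(acc<<6)|0x20=0x20
Byte[6]=90: continuation. acc=(acc<<6)|0x10=0x810
Completed: cp=U+0810 (starts at byte 4)
Byte[7]=DC: 2-byte lead, need 1 cont bytes. acc=0x1C
Byte[8]=91: continuation. acc=(acc<<6)|0x11=0x711
Completed: cp=U+0711 (starts at byte 7)
Byte[9]=3F: 1-byte ASCII. cp=U+003F
Byte[10]=C3: 2-byte lead, need 1 cont bytes. acc=0x3
Byte[11]=A1: continuation. acc=(acc<<6)|0x21=0xE1
Completed: cp=U+00E1 (starts at byte 10)
Byte[12]=E3: 3-byte lead, need 2 cont bytes. acc=0x3
Byte[13]=96: continuation. acc=(acc<<6)|0x16=0xD6
Byte[14]=91: continuation. acc=(acc<<6)|0x11=0x3591
Completed: cp=U+3591 (starts at byte 12)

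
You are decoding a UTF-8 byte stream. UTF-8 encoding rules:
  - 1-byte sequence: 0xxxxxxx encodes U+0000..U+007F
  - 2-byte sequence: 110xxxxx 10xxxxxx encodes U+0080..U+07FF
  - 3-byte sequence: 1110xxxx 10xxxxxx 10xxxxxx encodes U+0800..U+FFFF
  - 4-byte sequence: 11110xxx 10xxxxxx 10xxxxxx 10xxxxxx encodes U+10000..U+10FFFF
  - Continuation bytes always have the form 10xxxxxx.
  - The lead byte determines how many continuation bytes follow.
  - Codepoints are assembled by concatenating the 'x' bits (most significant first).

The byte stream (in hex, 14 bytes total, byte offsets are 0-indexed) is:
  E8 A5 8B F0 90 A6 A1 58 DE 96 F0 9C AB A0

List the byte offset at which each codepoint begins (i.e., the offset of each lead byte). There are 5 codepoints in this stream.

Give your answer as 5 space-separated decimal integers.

Byte[0]=E8: 3-byte lead, need 2 cont bytes. acc=0x8
Byte[1]=A5: continuation. acc=(acc<<6)|0x25=0x225
Byte[2]=8B: continuation. acc=(acc<<6)|0x0B=0x894B
Completed: cp=U+894B (starts at byte 0)
Byte[3]=F0: 4-byte lead, need 3 cont bytes. acc=0x0
Byte[4]=90: continuation. acc=(acc<<6)|0x10=0x10
Byte[5]=A6: continuation. acc=(acc<<6)|0x26=0x426
Byte[6]=A1: continuation. acc=(acc<<6)|0x21=0x109A1
Completed: cp=U+109A1 (starts at byte 3)
Byte[7]=58: 1-byte ASCII. cp=U+0058
Byte[8]=DE: 2-byte lead, need 1 cont bytes. acc=0x1E
Byte[9]=96: continuation. acc=(acc<<6)|0x16=0x796
Completed: cp=U+0796 (starts at byte 8)
Byte[10]=F0: 4-byte lead, need 3 cont bytes. acc=0x0
Byte[11]=9C: continuation. acc=(acc<<6)|0x1C=0x1C
Byte[12]=AB: continuation. acc=(acc<<6)|0x2B=0x72B
Byte[13]=A0: continuation. acc=(acc<<6)|0x20=0x1CAE0
Completed: cp=U+1CAE0 (starts at byte 10)

Answer: 0 3 7 8 10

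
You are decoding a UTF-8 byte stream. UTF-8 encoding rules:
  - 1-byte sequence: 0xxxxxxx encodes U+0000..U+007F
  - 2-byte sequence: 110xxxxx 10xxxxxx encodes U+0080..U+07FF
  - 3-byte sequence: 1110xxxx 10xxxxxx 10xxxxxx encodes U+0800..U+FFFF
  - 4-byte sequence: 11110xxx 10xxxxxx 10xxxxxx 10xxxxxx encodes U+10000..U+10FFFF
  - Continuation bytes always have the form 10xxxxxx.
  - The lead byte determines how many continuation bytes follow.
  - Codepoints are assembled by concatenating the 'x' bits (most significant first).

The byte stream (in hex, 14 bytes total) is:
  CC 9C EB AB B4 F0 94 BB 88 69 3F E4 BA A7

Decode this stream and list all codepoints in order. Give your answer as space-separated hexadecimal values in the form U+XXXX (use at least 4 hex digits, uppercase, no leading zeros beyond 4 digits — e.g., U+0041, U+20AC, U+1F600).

Answer: U+031C U+BAF4 U+14EC8 U+0069 U+003F U+4EA7

Derivation:
Byte[0]=CC: 2-byte lead, need 1 cont bytes. acc=0xC
Byte[1]=9C: continuation. acc=(acc<<6)|0x1C=0x31C
Completed: cp=U+031C (starts at byte 0)
Byte[2]=EB: 3-byte lead, need 2 cont bytes. acc=0xB
Byte[3]=AB: continuation. acc=(acc<<6)|0x2B=0x2EB
Byte[4]=B4: continuation. acc=(acc<<6)|0x34=0xBAF4
Completed: cp=U+BAF4 (starts at byte 2)
Byte[5]=F0: 4-byte lead, need 3 cont bytes. acc=0x0
Byte[6]=94: continuation. acc=(acc<<6)|0x14=0x14
Byte[7]=BB: continuation. acc=(acc<<6)|0x3B=0x53B
Byte[8]=88: continuation. acc=(acc<<6)|0x08=0x14EC8
Completed: cp=U+14EC8 (starts at byte 5)
Byte[9]=69: 1-byte ASCII. cp=U+0069
Byte[10]=3F: 1-byte ASCII. cp=U+003F
Byte[11]=E4: 3-byte lead, need 2 cont bytes. acc=0x4
Byte[12]=BA: continuation. acc=(acc<<6)|0x3A=0x13A
Byte[13]=A7: continuation. acc=(acc<<6)|0x27=0x4EA7
Completed: cp=U+4EA7 (starts at byte 11)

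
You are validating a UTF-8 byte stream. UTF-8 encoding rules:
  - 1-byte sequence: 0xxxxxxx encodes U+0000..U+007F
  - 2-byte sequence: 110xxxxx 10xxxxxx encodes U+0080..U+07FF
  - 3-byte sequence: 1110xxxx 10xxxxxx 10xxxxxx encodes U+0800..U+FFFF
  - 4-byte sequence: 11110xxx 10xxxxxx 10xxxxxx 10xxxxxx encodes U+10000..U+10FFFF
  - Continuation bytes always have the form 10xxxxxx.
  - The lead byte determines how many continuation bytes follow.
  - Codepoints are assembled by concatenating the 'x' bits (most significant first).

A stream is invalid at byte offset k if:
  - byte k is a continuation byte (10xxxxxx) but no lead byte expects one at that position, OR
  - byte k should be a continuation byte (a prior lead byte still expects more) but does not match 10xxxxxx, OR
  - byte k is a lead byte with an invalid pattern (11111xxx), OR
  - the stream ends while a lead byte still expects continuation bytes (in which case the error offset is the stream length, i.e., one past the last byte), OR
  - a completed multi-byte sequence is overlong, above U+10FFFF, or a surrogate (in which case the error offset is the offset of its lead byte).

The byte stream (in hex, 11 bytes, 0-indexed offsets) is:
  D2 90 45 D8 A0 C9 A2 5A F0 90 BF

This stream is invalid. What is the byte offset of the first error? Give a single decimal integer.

Byte[0]=D2: 2-byte lead, need 1 cont bytes. acc=0x12
Byte[1]=90: continuation. acc=(acc<<6)|0x10=0x490
Completed: cp=U+0490 (starts at byte 0)
Byte[2]=45: 1-byte ASCII. cp=U+0045
Byte[3]=D8: 2-byte lead, need 1 cont bytes. acc=0x18
Byte[4]=A0: continuation. acc=(acc<<6)|0x20=0x620
Completed: cp=U+0620 (starts at byte 3)
Byte[5]=C9: 2-byte lead, need 1 cont bytes. acc=0x9
Byte[6]=A2: continuation. acc=(acc<<6)|0x22=0x262
Completed: cp=U+0262 (starts at byte 5)
Byte[7]=5A: 1-byte ASCII. cp=U+005A
Byte[8]=F0: 4-byte lead, need 3 cont bytes. acc=0x0
Byte[9]=90: continuation. acc=(acc<<6)|0x10=0x10
Byte[10]=BF: continuation. acc=(acc<<6)|0x3F=0x43F
Byte[11]: stream ended, expected continuation. INVALID

Answer: 11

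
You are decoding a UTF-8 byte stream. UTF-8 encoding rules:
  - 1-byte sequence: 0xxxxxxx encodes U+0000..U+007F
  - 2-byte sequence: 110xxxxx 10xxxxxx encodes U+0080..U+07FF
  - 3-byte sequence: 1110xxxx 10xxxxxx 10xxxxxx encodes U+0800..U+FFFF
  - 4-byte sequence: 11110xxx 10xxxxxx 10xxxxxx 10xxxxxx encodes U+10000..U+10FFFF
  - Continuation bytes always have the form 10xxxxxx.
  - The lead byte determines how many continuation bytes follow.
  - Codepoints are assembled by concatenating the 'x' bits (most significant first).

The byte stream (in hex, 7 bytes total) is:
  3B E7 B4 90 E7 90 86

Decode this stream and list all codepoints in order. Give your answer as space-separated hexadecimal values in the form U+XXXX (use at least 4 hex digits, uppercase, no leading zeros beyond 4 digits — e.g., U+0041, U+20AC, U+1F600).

Answer: U+003B U+7D10 U+7406

Derivation:
Byte[0]=3B: 1-byte ASCII. cp=U+003B
Byte[1]=E7: 3-byte lead, need 2 cont bytes. acc=0x7
Byte[2]=B4: continuation. acc=(acc<<6)|0x34=0x1F4
Byte[3]=90: continuation. acc=(acc<<6)|0x10=0x7D10
Completed: cp=U+7D10 (starts at byte 1)
Byte[4]=E7: 3-byte lead, need 2 cont bytes. acc=0x7
Byte[5]=90: continuation. acc=(acc<<6)|0x10=0x1D0
Byte[6]=86: continuation. acc=(acc<<6)|0x06=0x7406
Completed: cp=U+7406 (starts at byte 4)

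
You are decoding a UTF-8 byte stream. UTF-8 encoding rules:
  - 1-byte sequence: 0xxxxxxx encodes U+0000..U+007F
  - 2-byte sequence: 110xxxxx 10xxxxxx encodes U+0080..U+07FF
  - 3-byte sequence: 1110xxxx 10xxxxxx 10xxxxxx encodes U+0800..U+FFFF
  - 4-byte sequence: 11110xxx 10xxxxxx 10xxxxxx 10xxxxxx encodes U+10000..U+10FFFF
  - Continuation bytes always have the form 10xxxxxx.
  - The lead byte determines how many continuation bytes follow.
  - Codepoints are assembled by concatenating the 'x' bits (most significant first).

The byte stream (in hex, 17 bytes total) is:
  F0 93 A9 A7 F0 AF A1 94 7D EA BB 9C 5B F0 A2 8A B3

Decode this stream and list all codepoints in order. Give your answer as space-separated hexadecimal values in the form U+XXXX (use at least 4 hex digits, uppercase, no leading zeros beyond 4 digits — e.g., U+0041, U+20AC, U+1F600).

Byte[0]=F0: 4-byte lead, need 3 cont bytes. acc=0x0
Byte[1]=93: continuation. acc=(acc<<6)|0x13=0x13
Byte[2]=A9: continuation. acc=(acc<<6)|0x29=0x4E9
Byte[3]=A7: continuation. acc=(acc<<6)|0x27=0x13A67
Completed: cp=U+13A67 (starts at byte 0)
Byte[4]=F0: 4-byte lead, need 3 cont bytes. acc=0x0
Byte[5]=AF: continuation. acc=(acc<<6)|0x2F=0x2F
Byte[6]=A1: continuation. acc=(acc<<6)|0x21=0xBE1
Byte[7]=94: continuation. acc=(acc<<6)|0x14=0x2F854
Completed: cp=U+2F854 (starts at byte 4)
Byte[8]=7D: 1-byte ASCII. cp=U+007D
Byte[9]=EA: 3-byte lead, need 2 cont bytes. acc=0xA
Byte[10]=BB: continuation. acc=(acc<<6)|0x3B=0x2BB
Byte[11]=9C: continuation. acc=(acc<<6)|0x1C=0xAEDC
Completed: cp=U+AEDC (starts at byte 9)
Byte[12]=5B: 1-byte ASCII. cp=U+005B
Byte[13]=F0: 4-byte lead, need 3 cont bytes. acc=0x0
Byte[14]=A2: continuation. acc=(acc<<6)|0x22=0x22
Byte[15]=8A: continuation. acc=(acc<<6)|0x0A=0x88A
Byte[16]=B3: continuation. acc=(acc<<6)|0x33=0x222B3
Completed: cp=U+222B3 (starts at byte 13)

Answer: U+13A67 U+2F854 U+007D U+AEDC U+005B U+222B3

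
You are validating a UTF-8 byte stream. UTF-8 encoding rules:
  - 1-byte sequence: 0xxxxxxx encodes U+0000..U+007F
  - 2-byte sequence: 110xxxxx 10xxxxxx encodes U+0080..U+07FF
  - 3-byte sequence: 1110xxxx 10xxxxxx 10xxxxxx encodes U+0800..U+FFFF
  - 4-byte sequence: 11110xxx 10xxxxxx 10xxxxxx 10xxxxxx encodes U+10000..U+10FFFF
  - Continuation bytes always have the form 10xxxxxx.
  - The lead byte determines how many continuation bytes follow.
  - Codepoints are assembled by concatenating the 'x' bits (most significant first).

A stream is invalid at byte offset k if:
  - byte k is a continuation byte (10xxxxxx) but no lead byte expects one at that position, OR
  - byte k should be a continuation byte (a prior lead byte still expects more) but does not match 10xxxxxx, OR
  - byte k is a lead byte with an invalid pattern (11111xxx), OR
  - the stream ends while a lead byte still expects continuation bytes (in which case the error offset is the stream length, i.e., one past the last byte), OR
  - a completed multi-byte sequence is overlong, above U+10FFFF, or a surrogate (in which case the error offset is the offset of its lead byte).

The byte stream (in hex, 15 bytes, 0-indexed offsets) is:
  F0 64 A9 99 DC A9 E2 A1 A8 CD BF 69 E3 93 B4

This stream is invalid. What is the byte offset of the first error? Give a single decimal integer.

Byte[0]=F0: 4-byte lead, need 3 cont bytes. acc=0x0
Byte[1]=64: expected 10xxxxxx continuation. INVALID

Answer: 1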